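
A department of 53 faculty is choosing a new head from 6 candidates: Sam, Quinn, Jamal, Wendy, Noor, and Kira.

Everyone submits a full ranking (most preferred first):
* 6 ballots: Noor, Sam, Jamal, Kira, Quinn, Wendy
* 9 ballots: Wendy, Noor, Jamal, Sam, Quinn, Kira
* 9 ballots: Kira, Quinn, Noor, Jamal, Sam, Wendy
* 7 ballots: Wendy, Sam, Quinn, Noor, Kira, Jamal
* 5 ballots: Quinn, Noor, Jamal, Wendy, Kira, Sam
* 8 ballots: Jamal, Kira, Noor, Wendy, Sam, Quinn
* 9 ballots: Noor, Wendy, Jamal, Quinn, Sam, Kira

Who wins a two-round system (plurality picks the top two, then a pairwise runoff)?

Round 1 first-place votes: Sam 0, Quinn 5, Jamal 8, Wendy 16, Noor 15, Kira 9. Wendy and Noor advance.
Runoff: Wendy is ranked above Noor on 16 ballots, Noor above Wendy on 37.

Noor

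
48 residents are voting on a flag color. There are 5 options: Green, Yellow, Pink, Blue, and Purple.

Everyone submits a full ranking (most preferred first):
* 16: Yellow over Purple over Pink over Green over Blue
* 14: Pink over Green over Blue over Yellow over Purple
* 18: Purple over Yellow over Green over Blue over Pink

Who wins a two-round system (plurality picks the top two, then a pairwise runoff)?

Round 1 first-place votes: Green 0, Yellow 16, Pink 14, Blue 0, Purple 18. Purple and Yellow advance.
Runoff: Purple is ranked above Yellow on 18 ballots, Yellow above Purple on 30.

Yellow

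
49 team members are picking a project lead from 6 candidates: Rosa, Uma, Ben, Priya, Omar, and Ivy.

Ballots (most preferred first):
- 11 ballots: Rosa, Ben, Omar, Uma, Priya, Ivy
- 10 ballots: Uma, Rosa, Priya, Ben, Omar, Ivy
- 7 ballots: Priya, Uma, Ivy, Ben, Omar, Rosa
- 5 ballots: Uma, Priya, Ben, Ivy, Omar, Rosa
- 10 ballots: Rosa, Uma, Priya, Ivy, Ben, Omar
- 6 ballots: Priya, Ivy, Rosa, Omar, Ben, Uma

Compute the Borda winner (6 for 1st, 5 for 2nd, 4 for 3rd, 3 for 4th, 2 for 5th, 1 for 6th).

Uma

Rosa: 11×6 + 10×5 + 7×1 + 5×1 + 10×6 + 6×4 = 212
Uma: 11×3 + 10×6 + 7×5 + 5×6 + 10×5 + 6×1 = 214
Ben: 11×5 + 10×3 + 7×3 + 5×4 + 10×2 + 6×2 = 158
Priya: 11×2 + 10×4 + 7×6 + 5×5 + 10×4 + 6×6 = 205
Omar: 11×4 + 10×2 + 7×2 + 5×2 + 10×1 + 6×3 = 116
Ivy: 11×1 + 10×1 + 7×4 + 5×3 + 10×3 + 6×5 = 124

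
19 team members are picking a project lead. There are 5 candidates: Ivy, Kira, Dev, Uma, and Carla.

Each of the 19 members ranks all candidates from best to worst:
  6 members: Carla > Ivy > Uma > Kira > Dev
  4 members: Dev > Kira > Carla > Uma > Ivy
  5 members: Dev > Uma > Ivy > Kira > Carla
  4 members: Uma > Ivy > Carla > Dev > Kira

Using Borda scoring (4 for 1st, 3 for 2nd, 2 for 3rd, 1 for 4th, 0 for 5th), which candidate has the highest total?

Uma

Ivy: 6×3 + 4×0 + 5×2 + 4×3 = 40
Kira: 6×1 + 4×3 + 5×1 + 4×0 = 23
Dev: 6×0 + 4×4 + 5×4 + 4×1 = 40
Uma: 6×2 + 4×1 + 5×3 + 4×4 = 47
Carla: 6×4 + 4×2 + 5×0 + 4×2 = 40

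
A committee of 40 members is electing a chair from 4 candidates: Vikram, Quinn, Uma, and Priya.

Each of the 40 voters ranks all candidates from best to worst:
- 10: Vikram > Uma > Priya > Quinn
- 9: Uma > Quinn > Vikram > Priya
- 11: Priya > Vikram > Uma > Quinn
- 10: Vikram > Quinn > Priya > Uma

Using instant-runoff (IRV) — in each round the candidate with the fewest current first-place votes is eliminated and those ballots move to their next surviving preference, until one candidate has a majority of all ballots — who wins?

Vikram

Round 1: Vikram 20, Quinn 0, Uma 9, Priya 11. Quinn eliminated.
Round 2: Vikram 20, Uma 9, Priya 11. Uma eliminated.
Round 3: Vikram 29, Priya 11. Vikram has a majority (≥21).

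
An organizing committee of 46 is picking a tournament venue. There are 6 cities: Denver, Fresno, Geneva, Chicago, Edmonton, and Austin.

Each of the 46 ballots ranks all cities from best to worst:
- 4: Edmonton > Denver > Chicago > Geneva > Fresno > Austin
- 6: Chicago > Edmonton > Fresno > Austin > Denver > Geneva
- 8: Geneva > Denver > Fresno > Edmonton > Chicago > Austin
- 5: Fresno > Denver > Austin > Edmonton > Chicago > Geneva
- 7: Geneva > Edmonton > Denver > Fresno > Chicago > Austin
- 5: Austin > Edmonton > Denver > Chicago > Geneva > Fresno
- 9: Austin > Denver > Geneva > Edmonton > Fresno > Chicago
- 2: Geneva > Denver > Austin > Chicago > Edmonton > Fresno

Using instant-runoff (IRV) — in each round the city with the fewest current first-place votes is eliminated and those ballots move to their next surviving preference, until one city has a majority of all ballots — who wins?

Austin

Round 1: Denver 0, Fresno 5, Geneva 17, Chicago 6, Edmonton 4, Austin 14. Denver eliminated.
Round 2: Fresno 5, Geneva 17, Chicago 6, Edmonton 4, Austin 14. Edmonton eliminated.
Round 3: Fresno 5, Geneva 17, Chicago 10, Austin 14. Fresno eliminated.
Round 4: Geneva 17, Chicago 10, Austin 19. Chicago eliminated.
Round 5: Geneva 21, Austin 25. Austin has a majority (≥24).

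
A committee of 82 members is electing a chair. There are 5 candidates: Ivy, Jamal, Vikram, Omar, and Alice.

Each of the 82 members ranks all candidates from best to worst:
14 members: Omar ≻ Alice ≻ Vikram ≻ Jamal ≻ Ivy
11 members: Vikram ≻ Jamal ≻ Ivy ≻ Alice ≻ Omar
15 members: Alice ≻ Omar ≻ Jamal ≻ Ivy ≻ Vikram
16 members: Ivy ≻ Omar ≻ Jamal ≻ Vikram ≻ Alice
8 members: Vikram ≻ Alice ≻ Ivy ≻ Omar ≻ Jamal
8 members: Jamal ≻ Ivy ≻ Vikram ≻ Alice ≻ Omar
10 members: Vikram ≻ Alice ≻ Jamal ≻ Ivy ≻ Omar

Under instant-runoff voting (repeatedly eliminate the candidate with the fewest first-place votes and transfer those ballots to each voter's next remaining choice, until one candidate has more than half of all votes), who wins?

Vikram

Round 1: Ivy 16, Jamal 8, Vikram 29, Omar 14, Alice 15. Jamal eliminated.
Round 2: Ivy 24, Vikram 29, Omar 14, Alice 15. Omar eliminated.
Round 3: Ivy 24, Vikram 29, Alice 29. Ivy eliminated.
Round 4: Vikram 53, Alice 29. Vikram has a majority (≥42).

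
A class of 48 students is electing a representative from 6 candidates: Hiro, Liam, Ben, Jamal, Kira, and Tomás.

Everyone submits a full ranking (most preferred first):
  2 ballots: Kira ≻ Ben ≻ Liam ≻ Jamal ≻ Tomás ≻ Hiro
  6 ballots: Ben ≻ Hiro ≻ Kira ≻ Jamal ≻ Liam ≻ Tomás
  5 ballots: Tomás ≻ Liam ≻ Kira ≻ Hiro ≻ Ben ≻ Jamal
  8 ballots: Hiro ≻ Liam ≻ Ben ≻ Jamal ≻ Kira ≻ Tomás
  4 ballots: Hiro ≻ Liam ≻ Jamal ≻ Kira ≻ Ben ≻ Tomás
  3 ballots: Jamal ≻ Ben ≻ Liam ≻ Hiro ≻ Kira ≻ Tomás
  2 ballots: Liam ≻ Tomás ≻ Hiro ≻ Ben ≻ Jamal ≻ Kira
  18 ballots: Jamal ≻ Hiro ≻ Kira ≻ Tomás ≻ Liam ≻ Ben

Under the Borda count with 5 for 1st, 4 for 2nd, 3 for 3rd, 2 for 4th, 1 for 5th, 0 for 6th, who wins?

Hiro: 2×0 + 6×4 + 5×2 + 8×5 + 4×5 + 3×2 + 2×3 + 18×4 = 178
Liam: 2×3 + 6×1 + 5×4 + 8×4 + 4×4 + 3×3 + 2×5 + 18×1 = 117
Ben: 2×4 + 6×5 + 5×1 + 8×3 + 4×1 + 3×4 + 2×2 + 18×0 = 87
Jamal: 2×2 + 6×2 + 5×0 + 8×2 + 4×3 + 3×5 + 2×1 + 18×5 = 151
Kira: 2×5 + 6×3 + 5×3 + 8×1 + 4×2 + 3×1 + 2×0 + 18×3 = 116
Tomás: 2×1 + 6×0 + 5×5 + 8×0 + 4×0 + 3×0 + 2×4 + 18×2 = 71

Hiro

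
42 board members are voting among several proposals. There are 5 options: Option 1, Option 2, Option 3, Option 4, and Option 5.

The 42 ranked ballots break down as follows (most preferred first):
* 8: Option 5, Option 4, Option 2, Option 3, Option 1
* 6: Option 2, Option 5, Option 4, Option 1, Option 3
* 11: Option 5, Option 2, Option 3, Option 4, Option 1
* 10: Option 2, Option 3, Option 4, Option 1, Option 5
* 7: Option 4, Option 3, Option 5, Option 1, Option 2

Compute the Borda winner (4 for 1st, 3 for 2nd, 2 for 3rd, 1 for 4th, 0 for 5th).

Option 2

Option 1: 8×0 + 6×1 + 11×0 + 10×1 + 7×1 = 23
Option 2: 8×2 + 6×4 + 11×3 + 10×4 + 7×0 = 113
Option 3: 8×1 + 6×0 + 11×2 + 10×3 + 7×3 = 81
Option 4: 8×3 + 6×2 + 11×1 + 10×2 + 7×4 = 95
Option 5: 8×4 + 6×3 + 11×4 + 10×0 + 7×2 = 108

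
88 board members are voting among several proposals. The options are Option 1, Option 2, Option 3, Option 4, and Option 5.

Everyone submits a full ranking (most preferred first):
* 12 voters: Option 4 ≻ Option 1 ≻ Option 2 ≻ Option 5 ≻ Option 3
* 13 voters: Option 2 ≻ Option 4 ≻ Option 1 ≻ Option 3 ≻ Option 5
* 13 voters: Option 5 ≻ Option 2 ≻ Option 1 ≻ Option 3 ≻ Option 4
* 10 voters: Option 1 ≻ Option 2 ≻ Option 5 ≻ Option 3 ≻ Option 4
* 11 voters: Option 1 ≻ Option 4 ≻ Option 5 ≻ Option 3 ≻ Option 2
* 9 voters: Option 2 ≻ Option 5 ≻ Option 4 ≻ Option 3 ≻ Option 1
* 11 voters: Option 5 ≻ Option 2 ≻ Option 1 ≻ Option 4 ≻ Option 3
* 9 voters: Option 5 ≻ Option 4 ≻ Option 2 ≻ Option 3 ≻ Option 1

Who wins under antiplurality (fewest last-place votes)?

Option 2

Last-place votes: Option 1 18, Option 2 11, Option 3 23, Option 4 23, Option 5 13.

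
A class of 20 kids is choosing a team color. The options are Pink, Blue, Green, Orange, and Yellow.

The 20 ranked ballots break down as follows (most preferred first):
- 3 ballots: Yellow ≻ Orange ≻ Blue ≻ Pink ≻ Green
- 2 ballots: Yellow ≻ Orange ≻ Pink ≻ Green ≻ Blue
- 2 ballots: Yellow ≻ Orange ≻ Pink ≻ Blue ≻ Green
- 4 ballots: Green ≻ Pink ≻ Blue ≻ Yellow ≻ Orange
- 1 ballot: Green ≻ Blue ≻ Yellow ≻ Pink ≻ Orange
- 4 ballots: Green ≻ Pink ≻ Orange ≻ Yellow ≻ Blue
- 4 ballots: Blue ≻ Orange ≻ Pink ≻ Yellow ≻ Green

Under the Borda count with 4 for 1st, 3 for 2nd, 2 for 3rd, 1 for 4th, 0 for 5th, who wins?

Pink

Pink: 3×1 + 2×2 + 2×2 + 4×3 + 1×1 + 4×3 + 4×2 = 44
Blue: 3×2 + 2×0 + 2×1 + 4×2 + 1×3 + 4×0 + 4×4 = 35
Green: 3×0 + 2×1 + 2×0 + 4×4 + 1×4 + 4×4 + 4×0 = 38
Orange: 3×3 + 2×3 + 2×3 + 4×0 + 1×0 + 4×2 + 4×3 = 41
Yellow: 3×4 + 2×4 + 2×4 + 4×1 + 1×2 + 4×1 + 4×1 = 42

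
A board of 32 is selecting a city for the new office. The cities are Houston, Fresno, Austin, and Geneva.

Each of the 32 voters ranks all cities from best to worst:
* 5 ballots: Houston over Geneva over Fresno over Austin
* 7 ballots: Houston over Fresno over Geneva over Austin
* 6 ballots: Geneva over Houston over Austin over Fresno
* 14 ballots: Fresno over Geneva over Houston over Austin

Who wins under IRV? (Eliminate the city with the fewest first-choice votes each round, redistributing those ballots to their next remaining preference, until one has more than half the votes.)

Round 1: Houston 12, Fresno 14, Austin 0, Geneva 6. Austin eliminated.
Round 2: Houston 12, Fresno 14, Geneva 6. Geneva eliminated.
Round 3: Houston 18, Fresno 14. Houston has a majority (≥17).

Houston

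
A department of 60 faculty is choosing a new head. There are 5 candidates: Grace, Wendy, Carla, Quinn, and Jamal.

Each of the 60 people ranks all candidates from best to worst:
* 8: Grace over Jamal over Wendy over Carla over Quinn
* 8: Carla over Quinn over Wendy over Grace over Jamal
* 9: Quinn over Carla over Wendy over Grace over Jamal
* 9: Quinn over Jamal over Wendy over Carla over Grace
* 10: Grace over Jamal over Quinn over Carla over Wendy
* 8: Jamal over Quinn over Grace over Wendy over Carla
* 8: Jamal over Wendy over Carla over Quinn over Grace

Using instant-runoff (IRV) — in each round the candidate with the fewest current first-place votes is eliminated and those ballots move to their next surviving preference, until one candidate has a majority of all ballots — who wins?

Quinn

Round 1: Grace 18, Wendy 0, Carla 8, Quinn 18, Jamal 16. Wendy eliminated.
Round 2: Grace 18, Carla 8, Quinn 18, Jamal 16. Carla eliminated.
Round 3: Grace 18, Quinn 26, Jamal 16. Jamal eliminated.
Round 4: Grace 18, Quinn 42. Quinn has a majority (≥31).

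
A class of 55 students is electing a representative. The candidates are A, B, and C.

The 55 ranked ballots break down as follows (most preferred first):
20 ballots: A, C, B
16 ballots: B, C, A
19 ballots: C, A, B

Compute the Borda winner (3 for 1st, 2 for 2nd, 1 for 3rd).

C

A: 20×3 + 16×1 + 19×2 = 114
B: 20×1 + 16×3 + 19×1 = 87
C: 20×2 + 16×2 + 19×3 = 129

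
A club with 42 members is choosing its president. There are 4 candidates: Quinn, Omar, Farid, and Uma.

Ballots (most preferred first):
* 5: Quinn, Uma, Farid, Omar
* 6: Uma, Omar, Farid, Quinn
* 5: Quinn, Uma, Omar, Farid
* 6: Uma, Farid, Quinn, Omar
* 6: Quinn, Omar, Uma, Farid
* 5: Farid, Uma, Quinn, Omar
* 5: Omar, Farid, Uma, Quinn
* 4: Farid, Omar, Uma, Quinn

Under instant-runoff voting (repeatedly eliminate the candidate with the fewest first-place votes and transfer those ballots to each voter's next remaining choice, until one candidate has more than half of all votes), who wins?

Farid

Round 1: Quinn 16, Omar 5, Farid 9, Uma 12. Omar eliminated.
Round 2: Quinn 16, Farid 14, Uma 12. Uma eliminated.
Round 3: Quinn 16, Farid 26. Farid has a majority (≥22).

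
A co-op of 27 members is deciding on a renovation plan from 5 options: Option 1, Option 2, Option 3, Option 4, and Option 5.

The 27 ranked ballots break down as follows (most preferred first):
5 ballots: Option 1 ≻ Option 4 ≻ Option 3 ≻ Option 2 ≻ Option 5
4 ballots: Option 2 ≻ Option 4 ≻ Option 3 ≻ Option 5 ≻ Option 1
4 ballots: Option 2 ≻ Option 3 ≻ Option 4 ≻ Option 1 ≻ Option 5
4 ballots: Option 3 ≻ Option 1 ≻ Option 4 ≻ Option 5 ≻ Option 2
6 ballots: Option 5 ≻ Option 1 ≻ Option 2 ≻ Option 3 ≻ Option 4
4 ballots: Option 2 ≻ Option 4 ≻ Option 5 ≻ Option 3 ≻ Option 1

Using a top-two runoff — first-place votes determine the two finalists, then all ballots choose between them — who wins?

Round 1 first-place votes: Option 1 5, Option 2 12, Option 3 4, Option 4 0, Option 5 6. Option 2 and Option 5 advance.
Runoff: Option 2 is ranked above Option 5 on 17 ballots, Option 5 above Option 2 on 10.

Option 2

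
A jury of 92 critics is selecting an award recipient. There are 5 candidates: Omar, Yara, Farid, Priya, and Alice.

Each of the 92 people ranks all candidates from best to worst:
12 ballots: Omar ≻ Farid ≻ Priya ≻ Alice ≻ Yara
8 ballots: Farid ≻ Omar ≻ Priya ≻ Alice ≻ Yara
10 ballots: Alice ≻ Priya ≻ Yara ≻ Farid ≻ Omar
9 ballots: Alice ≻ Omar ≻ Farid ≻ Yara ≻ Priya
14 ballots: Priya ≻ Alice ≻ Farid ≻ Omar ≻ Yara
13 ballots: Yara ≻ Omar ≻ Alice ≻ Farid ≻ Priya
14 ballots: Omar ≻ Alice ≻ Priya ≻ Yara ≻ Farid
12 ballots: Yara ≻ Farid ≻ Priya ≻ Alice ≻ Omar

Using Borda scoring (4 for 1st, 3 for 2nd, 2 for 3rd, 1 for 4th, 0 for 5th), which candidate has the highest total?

Alice

Omar: 12×4 + 8×3 + 10×0 + 9×3 + 14×1 + 13×3 + 14×4 + 12×0 = 208
Yara: 12×0 + 8×0 + 10×2 + 9×1 + 14×0 + 13×4 + 14×1 + 12×4 = 143
Farid: 12×3 + 8×4 + 10×1 + 9×2 + 14×2 + 13×1 + 14×0 + 12×3 = 173
Priya: 12×2 + 8×2 + 10×3 + 9×0 + 14×4 + 13×0 + 14×2 + 12×2 = 178
Alice: 12×1 + 8×1 + 10×4 + 9×4 + 14×3 + 13×2 + 14×3 + 12×1 = 218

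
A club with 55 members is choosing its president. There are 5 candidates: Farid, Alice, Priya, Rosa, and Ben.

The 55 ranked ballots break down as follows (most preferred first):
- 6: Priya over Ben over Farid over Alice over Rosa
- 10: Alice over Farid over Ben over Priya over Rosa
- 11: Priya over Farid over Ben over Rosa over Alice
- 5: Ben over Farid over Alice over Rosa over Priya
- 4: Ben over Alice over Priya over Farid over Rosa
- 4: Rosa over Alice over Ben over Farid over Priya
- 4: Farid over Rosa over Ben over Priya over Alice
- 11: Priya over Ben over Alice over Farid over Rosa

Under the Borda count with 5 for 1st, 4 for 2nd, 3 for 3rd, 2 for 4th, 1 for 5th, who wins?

Farid: 6×3 + 10×4 + 11×4 + 5×4 + 4×2 + 4×2 + 4×5 + 11×2 = 180
Alice: 6×2 + 10×5 + 11×1 + 5×3 + 4×4 + 4×4 + 4×1 + 11×3 = 157
Priya: 6×5 + 10×2 + 11×5 + 5×1 + 4×3 + 4×1 + 4×2 + 11×5 = 189
Rosa: 6×1 + 10×1 + 11×2 + 5×2 + 4×1 + 4×5 + 4×4 + 11×1 = 99
Ben: 6×4 + 10×3 + 11×3 + 5×5 + 4×5 + 4×3 + 4×3 + 11×4 = 200

Ben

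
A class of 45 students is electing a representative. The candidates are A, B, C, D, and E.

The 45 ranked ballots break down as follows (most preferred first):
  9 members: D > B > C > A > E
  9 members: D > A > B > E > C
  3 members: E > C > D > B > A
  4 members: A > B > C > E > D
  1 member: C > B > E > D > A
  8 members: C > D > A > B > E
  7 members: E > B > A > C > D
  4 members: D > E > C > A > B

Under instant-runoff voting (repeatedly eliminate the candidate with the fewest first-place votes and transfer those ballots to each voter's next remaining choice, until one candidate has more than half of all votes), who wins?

C

Round 1: A 4, B 0, C 9, D 22, E 10. B eliminated.
Round 2: A 4, C 9, D 22, E 10. A eliminated.
Round 3: C 13, D 22, E 10. E eliminated.
Round 4: C 23, D 22. C has a majority (≥23).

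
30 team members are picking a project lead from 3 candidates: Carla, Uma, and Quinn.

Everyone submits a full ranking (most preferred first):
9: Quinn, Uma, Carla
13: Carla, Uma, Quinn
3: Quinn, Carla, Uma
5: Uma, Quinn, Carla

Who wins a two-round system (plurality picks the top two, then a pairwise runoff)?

Quinn

Round 1 first-place votes: Carla 13, Uma 5, Quinn 12. Carla and Quinn advance.
Runoff: Carla is ranked above Quinn on 13 ballots, Quinn above Carla on 17.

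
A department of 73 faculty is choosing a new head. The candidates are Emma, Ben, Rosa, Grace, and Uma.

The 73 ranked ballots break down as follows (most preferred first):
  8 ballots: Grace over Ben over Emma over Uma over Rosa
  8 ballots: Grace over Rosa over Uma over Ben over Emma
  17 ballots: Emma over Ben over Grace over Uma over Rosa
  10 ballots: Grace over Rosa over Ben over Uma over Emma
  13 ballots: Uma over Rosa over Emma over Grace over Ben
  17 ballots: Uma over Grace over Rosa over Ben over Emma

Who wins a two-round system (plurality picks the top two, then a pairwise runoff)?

Grace

Round 1 first-place votes: Emma 17, Ben 0, Rosa 0, Grace 26, Uma 30. Uma and Grace advance.
Runoff: Uma is ranked above Grace on 30 ballots, Grace above Uma on 43.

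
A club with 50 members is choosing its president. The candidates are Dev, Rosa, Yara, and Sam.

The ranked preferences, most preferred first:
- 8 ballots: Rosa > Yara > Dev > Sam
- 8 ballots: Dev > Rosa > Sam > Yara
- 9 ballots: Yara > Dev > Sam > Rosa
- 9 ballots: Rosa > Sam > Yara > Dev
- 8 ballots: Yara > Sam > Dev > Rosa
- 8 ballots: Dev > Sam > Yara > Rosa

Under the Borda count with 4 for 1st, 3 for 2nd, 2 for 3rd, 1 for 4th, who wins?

Dev: 8×2 + 8×4 + 9×3 + 9×1 + 8×2 + 8×4 = 132
Rosa: 8×4 + 8×3 + 9×1 + 9×4 + 8×1 + 8×1 = 117
Yara: 8×3 + 8×1 + 9×4 + 9×2 + 8×4 + 8×2 = 134
Sam: 8×1 + 8×2 + 9×2 + 9×3 + 8×3 + 8×3 = 117

Yara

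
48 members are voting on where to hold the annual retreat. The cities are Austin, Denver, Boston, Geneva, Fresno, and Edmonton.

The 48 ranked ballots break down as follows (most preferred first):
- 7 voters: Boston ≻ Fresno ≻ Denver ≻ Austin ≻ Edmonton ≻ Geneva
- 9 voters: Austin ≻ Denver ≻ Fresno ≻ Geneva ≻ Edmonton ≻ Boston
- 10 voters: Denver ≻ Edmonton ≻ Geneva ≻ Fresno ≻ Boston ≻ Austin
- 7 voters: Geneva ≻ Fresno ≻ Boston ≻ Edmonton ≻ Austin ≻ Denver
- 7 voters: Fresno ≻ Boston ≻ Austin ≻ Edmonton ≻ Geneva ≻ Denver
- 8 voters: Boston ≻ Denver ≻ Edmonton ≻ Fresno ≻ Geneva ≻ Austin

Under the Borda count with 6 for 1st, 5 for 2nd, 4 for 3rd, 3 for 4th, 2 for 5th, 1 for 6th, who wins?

Austin: 7×3 + 9×6 + 10×1 + 7×2 + 7×4 + 8×1 = 135
Denver: 7×4 + 9×5 + 10×6 + 7×1 + 7×1 + 8×5 = 187
Boston: 7×6 + 9×1 + 10×2 + 7×4 + 7×5 + 8×6 = 182
Geneva: 7×1 + 9×3 + 10×4 + 7×6 + 7×2 + 8×2 = 146
Fresno: 7×5 + 9×4 + 10×3 + 7×5 + 7×6 + 8×3 = 202
Edmonton: 7×2 + 9×2 + 10×5 + 7×3 + 7×3 + 8×4 = 156

Fresno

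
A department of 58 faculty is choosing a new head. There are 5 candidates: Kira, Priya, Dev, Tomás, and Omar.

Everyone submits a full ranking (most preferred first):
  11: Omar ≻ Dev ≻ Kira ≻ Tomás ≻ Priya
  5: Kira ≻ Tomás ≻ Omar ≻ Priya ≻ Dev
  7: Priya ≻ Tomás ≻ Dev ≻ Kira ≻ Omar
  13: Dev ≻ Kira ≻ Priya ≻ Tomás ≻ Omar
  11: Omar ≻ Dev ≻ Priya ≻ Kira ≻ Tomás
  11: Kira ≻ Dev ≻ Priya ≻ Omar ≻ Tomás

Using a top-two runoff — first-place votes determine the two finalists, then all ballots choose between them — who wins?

Round 1 first-place votes: Kira 16, Priya 7, Dev 13, Tomás 0, Omar 22. Omar and Kira advance.
Runoff: Omar is ranked above Kira on 22 ballots, Kira above Omar on 36.

Kira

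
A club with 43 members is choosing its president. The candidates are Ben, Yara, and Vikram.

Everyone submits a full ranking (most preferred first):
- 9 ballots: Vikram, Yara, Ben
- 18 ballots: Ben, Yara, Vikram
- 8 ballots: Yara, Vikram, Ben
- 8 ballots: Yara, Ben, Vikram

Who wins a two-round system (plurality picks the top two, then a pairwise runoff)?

Yara

Round 1 first-place votes: Ben 18, Yara 16, Vikram 9. Ben and Yara advance.
Runoff: Ben is ranked above Yara on 18 ballots, Yara above Ben on 25.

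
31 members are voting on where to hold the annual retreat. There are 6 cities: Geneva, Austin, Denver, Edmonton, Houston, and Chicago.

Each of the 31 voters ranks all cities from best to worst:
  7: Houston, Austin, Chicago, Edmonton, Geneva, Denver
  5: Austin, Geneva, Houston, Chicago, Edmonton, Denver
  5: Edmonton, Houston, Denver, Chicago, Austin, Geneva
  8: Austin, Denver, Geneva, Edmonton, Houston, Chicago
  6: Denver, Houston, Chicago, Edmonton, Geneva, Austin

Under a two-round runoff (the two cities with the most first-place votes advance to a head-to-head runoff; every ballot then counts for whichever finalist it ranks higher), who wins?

Round 1 first-place votes: Geneva 0, Austin 13, Denver 6, Edmonton 5, Houston 7, Chicago 0. Austin and Houston advance.
Runoff: Austin is ranked above Houston on 13 ballots, Houston above Austin on 18.

Houston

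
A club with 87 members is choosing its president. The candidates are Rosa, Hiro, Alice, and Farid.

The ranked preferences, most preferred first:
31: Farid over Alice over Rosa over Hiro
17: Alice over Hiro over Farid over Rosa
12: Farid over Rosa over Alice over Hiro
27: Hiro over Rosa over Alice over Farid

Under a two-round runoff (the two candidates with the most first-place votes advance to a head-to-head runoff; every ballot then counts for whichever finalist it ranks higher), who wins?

Hiro

Round 1 first-place votes: Rosa 0, Hiro 27, Alice 17, Farid 43. Farid and Hiro advance.
Runoff: Farid is ranked above Hiro on 43 ballots, Hiro above Farid on 44.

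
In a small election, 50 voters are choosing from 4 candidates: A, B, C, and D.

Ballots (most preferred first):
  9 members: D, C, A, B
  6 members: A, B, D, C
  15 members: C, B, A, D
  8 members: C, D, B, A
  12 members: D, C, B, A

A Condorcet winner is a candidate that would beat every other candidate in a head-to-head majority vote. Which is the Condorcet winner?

D

D vs A: 29–21
D vs B: 29–21
D vs C: 27–23
D beats every other candidate.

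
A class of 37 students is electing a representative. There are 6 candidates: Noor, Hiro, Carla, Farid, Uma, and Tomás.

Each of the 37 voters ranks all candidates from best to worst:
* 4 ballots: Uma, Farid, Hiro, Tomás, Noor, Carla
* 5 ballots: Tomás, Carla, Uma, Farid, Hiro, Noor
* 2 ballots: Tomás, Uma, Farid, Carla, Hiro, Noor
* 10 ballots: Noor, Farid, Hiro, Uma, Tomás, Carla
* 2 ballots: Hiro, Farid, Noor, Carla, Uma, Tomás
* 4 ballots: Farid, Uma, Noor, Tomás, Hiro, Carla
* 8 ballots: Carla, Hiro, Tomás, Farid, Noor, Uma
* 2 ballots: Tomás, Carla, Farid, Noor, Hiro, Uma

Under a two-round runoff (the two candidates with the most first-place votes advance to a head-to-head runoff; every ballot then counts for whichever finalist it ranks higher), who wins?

Tomás

Round 1 first-place votes: Noor 10, Hiro 2, Carla 8, Farid 4, Uma 4, Tomás 9. Noor and Tomás advance.
Runoff: Noor is ranked above Tomás on 16 ballots, Tomás above Noor on 21.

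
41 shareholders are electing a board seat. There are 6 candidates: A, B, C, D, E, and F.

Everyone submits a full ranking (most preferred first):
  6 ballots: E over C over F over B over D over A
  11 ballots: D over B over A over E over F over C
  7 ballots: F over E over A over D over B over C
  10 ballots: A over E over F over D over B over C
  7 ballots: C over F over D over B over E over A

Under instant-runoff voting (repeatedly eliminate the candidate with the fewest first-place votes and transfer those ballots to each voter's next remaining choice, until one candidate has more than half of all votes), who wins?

Round 1: A 10, B 0, C 7, D 11, E 6, F 7. B eliminated.
Round 2: A 10, C 7, D 11, E 6, F 7. E eliminated.
Round 3: A 10, C 13, D 11, F 7. F eliminated.
Round 4: A 17, C 13, D 11. D eliminated.
Round 5: A 28, C 13. A has a majority (≥21).

A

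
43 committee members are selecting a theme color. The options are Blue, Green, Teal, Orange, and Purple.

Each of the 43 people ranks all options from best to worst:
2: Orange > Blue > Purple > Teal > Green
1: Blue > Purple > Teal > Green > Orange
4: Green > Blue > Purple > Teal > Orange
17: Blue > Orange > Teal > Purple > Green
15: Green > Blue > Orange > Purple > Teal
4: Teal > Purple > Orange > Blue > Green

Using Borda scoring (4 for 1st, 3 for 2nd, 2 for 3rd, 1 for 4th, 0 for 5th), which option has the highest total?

Blue

Blue: 2×3 + 1×4 + 4×3 + 17×4 + 15×3 + 4×1 = 139
Green: 2×0 + 1×1 + 4×4 + 17×0 + 15×4 + 4×0 = 77
Teal: 2×1 + 1×2 + 4×1 + 17×2 + 15×0 + 4×4 = 58
Orange: 2×4 + 1×0 + 4×0 + 17×3 + 15×2 + 4×2 = 97
Purple: 2×2 + 1×3 + 4×2 + 17×1 + 15×1 + 4×3 = 59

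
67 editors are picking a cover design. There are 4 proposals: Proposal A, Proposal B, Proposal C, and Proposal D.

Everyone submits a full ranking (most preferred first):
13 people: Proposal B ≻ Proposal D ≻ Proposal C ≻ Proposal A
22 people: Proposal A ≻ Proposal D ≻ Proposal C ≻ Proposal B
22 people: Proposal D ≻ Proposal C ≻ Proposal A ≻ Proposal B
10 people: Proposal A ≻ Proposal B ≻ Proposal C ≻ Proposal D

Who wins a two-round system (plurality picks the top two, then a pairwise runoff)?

Round 1 first-place votes: Proposal A 32, Proposal B 13, Proposal C 0, Proposal D 22. Proposal A and Proposal D advance.
Runoff: Proposal A is ranked above Proposal D on 32 ballots, Proposal D above Proposal A on 35.

Proposal D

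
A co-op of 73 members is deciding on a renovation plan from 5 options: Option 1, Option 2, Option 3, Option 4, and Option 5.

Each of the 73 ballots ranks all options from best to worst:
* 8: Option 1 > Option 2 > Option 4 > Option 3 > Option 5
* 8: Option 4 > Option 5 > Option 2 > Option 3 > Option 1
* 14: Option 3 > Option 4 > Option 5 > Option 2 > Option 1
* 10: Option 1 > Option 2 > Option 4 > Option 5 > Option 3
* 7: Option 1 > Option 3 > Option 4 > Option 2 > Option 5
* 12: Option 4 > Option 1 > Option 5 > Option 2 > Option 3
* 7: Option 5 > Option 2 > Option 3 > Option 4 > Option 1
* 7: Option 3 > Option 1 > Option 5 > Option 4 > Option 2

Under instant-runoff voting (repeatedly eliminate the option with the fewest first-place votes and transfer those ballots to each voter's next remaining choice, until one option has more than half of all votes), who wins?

Option 1

Round 1: Option 1 25, Option 2 0, Option 3 21, Option 4 20, Option 5 7. Option 2 eliminated.
Round 2: Option 1 25, Option 3 21, Option 4 20, Option 5 7. Option 5 eliminated.
Round 3: Option 1 25, Option 3 28, Option 4 20. Option 4 eliminated.
Round 4: Option 1 37, Option 3 36. Option 1 has a majority (≥37).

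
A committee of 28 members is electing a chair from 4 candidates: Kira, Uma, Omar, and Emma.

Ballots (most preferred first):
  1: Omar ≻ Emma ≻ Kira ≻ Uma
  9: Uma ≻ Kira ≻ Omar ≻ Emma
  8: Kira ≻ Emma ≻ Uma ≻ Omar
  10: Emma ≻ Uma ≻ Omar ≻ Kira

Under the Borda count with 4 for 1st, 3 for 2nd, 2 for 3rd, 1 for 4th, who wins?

Uma

Kira: 1×2 + 9×3 + 8×4 + 10×1 = 71
Uma: 1×1 + 9×4 + 8×2 + 10×3 = 83
Omar: 1×4 + 9×2 + 8×1 + 10×2 = 50
Emma: 1×3 + 9×1 + 8×3 + 10×4 = 76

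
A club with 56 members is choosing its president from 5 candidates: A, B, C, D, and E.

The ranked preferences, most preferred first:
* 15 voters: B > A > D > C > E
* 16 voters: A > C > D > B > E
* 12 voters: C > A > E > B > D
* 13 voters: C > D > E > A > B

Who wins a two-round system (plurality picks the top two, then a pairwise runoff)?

A

Round 1 first-place votes: A 16, B 15, C 25, D 0, E 0. C and A advance.
Runoff: C is ranked above A on 25 ballots, A above C on 31.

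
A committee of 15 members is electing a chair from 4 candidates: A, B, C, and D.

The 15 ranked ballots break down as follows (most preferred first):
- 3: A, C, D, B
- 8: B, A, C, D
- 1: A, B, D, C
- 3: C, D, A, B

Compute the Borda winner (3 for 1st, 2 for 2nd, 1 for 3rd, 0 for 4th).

A: 3×3 + 8×2 + 1×3 + 3×1 = 31
B: 3×0 + 8×3 + 1×2 + 3×0 = 26
C: 3×2 + 8×1 + 1×0 + 3×3 = 23
D: 3×1 + 8×0 + 1×1 + 3×2 = 10

A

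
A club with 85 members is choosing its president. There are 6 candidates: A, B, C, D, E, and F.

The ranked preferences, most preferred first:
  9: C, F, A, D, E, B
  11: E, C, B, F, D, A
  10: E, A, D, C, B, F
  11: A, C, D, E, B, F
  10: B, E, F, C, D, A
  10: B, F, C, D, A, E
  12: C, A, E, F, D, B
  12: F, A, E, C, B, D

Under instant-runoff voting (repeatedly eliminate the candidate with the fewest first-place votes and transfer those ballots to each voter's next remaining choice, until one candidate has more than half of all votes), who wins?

Round 1: A 11, B 20, C 21, D 0, E 21, F 12. D eliminated.
Round 2: A 11, B 20, C 21, E 21, F 12. A eliminated.
Round 3: B 20, C 32, E 21, F 12. F eliminated.
Round 4: B 20, C 32, E 33. B eliminated.
Round 5: C 42, E 43. E has a majority (≥43).

E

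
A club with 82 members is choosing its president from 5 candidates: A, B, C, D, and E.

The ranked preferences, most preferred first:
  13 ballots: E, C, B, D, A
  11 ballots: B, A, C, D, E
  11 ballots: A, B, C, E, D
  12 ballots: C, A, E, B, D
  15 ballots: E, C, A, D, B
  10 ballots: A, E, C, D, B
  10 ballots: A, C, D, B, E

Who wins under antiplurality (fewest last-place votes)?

C

Last-place votes: A 13, B 25, C 0, D 23, E 21.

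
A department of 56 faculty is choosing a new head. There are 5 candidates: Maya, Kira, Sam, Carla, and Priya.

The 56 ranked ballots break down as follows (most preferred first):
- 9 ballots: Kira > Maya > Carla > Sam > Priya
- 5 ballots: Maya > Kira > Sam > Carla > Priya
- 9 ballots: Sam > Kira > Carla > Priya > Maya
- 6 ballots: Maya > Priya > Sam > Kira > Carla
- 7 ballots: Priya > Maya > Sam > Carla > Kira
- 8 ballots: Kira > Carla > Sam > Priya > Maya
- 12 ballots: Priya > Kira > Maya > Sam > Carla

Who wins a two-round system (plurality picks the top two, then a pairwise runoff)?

Kira

Round 1 first-place votes: Maya 11, Kira 17, Sam 9, Carla 0, Priya 19. Priya and Kira advance.
Runoff: Priya is ranked above Kira on 25 ballots, Kira above Priya on 31.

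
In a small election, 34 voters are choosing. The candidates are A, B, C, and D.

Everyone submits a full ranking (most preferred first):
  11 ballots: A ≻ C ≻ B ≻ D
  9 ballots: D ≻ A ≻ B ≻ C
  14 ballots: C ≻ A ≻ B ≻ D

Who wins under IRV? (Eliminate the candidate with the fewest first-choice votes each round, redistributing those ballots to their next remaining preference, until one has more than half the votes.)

Round 1: A 11, B 0, C 14, D 9. B eliminated.
Round 2: A 11, C 14, D 9. D eliminated.
Round 3: A 20, C 14. A has a majority (≥18).

A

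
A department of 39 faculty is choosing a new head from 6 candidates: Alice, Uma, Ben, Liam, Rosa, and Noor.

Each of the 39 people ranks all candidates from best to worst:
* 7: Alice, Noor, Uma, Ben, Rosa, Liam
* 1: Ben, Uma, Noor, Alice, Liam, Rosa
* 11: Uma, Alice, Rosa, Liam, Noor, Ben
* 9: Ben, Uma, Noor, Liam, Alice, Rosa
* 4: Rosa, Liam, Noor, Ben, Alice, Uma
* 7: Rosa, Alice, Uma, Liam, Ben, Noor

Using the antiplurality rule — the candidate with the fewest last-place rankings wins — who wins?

Last-place votes: Alice 0, Uma 4, Ben 11, Liam 7, Rosa 10, Noor 7.

Alice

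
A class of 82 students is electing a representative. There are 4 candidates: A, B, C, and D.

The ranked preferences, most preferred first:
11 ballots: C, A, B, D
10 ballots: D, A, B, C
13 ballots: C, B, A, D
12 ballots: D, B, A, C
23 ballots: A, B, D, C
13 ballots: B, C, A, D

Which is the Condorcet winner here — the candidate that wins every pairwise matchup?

A

A vs B: 44–38
A vs C: 45–37
A vs D: 60–22
A beats every other candidate.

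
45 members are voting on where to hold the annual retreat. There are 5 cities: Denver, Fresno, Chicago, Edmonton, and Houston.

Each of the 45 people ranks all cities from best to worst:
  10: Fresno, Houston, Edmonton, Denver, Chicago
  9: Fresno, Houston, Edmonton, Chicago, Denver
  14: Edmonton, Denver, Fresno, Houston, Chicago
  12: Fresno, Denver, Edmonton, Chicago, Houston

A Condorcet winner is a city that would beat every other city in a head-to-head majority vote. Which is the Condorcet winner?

Fresno vs Denver: 31–14
Fresno vs Chicago: 45–0
Fresno vs Edmonton: 31–14
Fresno vs Houston: 45–0
Fresno beats every other city.

Fresno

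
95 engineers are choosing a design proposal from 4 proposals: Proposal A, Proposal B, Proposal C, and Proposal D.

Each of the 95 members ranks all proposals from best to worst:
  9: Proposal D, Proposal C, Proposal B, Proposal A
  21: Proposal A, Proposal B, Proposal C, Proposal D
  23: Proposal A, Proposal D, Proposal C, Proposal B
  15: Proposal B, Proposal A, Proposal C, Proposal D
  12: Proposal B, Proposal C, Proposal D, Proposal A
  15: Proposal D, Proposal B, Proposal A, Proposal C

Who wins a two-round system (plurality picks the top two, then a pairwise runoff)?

Round 1 first-place votes: Proposal A 44, Proposal B 27, Proposal C 0, Proposal D 24. Proposal A and Proposal B advance.
Runoff: Proposal A is ranked above Proposal B on 44 ballots, Proposal B above Proposal A on 51.

Proposal B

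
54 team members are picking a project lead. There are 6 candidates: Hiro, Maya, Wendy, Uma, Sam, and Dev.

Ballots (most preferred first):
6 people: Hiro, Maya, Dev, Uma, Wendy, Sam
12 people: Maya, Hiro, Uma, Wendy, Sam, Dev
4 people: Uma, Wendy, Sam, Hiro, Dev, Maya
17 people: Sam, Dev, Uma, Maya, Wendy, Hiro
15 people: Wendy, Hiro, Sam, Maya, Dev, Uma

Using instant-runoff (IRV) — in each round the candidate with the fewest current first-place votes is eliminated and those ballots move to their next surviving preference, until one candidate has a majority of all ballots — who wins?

Round 1: Hiro 6, Maya 12, Wendy 15, Uma 4, Sam 17, Dev 0. Dev eliminated.
Round 2: Hiro 6, Maya 12, Wendy 15, Uma 4, Sam 17. Uma eliminated.
Round 3: Hiro 6, Maya 12, Wendy 19, Sam 17. Hiro eliminated.
Round 4: Maya 18, Wendy 19, Sam 17. Sam eliminated.
Round 5: Maya 35, Wendy 19. Maya has a majority (≥28).

Maya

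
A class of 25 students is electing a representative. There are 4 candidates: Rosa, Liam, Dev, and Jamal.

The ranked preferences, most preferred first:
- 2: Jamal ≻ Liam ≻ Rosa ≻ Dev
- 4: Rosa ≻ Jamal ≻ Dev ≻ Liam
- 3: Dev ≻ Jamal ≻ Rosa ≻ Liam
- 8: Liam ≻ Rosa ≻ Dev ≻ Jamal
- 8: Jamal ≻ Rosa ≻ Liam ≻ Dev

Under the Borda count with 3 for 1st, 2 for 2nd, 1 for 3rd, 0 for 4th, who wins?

Rosa: 2×1 + 4×3 + 3×1 + 8×2 + 8×2 = 49
Liam: 2×2 + 4×0 + 3×0 + 8×3 + 8×1 = 36
Dev: 2×0 + 4×1 + 3×3 + 8×1 + 8×0 = 21
Jamal: 2×3 + 4×2 + 3×2 + 8×0 + 8×3 = 44

Rosa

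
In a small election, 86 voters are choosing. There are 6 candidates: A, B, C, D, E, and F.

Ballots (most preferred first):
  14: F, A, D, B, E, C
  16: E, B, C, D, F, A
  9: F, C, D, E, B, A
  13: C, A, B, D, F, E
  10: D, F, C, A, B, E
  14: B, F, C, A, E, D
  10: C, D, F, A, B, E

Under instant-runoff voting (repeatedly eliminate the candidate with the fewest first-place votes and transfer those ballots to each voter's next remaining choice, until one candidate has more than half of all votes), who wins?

Round 1: A 0, B 14, C 23, D 10, E 16, F 23. A eliminated.
Round 2: B 14, C 23, D 10, E 16, F 23. D eliminated.
Round 3: B 14, C 23, E 16, F 33. B eliminated.
Round 4: C 23, E 16, F 47. F has a majority (≥44).

F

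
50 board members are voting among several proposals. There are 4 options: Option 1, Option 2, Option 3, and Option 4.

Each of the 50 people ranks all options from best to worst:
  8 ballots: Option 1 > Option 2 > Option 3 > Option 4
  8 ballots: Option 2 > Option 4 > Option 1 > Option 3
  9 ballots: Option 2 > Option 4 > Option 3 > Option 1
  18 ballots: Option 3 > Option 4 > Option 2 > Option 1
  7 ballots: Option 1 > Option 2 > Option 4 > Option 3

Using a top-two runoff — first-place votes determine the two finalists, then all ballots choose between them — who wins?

Option 2

Round 1 first-place votes: Option 1 15, Option 2 17, Option 3 18, Option 4 0. Option 3 and Option 2 advance.
Runoff: Option 3 is ranked above Option 2 on 18 ballots, Option 2 above Option 3 on 32.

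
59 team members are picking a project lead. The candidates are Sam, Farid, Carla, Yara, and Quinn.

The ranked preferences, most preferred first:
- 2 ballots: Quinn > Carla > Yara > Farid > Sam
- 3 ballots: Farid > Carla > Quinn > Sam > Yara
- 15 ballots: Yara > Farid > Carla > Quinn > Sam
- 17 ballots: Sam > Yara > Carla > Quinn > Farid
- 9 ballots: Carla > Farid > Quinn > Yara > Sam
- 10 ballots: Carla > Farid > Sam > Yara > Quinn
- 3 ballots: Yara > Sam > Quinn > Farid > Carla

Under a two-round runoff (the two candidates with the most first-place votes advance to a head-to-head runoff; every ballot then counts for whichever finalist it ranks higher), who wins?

Round 1 first-place votes: Sam 17, Farid 3, Carla 19, Yara 18, Quinn 2. Carla and Yara advance.
Runoff: Carla is ranked above Yara on 24 ballots, Yara above Carla on 35.

Yara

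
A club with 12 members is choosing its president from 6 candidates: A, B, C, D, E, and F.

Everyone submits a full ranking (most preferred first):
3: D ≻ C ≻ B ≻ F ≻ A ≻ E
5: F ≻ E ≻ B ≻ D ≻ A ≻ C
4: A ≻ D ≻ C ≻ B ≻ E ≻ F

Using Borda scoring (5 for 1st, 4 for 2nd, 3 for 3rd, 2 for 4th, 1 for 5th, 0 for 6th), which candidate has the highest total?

D

A: 3×1 + 5×1 + 4×5 = 28
B: 3×3 + 5×3 + 4×2 = 32
C: 3×4 + 5×0 + 4×3 = 24
D: 3×5 + 5×2 + 4×4 = 41
E: 3×0 + 5×4 + 4×1 = 24
F: 3×2 + 5×5 + 4×0 = 31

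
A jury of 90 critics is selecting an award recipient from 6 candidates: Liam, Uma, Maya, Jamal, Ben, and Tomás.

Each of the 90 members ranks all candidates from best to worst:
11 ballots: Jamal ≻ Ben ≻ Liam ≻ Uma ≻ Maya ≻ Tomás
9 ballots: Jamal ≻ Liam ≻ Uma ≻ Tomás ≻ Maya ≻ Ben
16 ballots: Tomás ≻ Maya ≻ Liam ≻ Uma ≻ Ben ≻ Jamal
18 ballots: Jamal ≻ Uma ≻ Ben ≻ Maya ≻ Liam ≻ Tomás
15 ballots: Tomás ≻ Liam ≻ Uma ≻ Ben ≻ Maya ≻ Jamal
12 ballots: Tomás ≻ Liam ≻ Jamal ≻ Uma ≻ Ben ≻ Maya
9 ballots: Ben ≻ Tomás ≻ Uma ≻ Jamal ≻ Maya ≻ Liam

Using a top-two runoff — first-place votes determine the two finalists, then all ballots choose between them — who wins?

Tomás

Round 1 first-place votes: Liam 0, Uma 0, Maya 0, Jamal 38, Ben 9, Tomás 43. Tomás and Jamal advance.
Runoff: Tomás is ranked above Jamal on 52 ballots, Jamal above Tomás on 38.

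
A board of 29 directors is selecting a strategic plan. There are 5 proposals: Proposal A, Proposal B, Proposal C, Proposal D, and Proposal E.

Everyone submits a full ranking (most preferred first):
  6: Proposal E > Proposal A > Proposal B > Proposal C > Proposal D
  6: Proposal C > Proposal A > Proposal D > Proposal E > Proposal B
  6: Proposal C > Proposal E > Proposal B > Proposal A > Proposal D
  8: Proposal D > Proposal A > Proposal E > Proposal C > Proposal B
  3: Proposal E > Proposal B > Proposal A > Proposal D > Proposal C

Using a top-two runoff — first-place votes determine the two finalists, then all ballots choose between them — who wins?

Round 1 first-place votes: Proposal A 0, Proposal B 0, Proposal C 12, Proposal D 8, Proposal E 9. Proposal C and Proposal E advance.
Runoff: Proposal C is ranked above Proposal E on 12 ballots, Proposal E above Proposal C on 17.

Proposal E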